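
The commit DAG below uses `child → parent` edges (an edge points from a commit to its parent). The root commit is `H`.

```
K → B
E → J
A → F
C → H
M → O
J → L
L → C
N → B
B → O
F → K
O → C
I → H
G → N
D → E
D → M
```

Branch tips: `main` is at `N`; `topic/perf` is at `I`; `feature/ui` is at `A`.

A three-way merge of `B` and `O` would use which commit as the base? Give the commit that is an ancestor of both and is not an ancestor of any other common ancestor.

O

Ancestors of B: {B, C, H, O}.
Ancestors of O: {C, H, O}.
Common ancestors: {C, H, O}.
Among these, O is not an ancestor of any other common ancestor — it is the merge base.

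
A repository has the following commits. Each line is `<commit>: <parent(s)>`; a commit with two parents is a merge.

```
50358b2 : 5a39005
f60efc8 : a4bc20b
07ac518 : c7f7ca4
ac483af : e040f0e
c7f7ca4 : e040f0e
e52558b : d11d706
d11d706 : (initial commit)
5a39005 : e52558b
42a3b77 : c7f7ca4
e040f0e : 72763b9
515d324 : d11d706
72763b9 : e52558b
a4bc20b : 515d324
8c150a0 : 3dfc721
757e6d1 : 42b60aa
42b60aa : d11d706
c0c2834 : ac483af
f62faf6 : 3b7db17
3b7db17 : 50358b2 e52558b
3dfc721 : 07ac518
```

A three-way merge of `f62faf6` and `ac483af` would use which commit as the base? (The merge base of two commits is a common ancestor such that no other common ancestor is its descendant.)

e52558b

Ancestors of f62faf6: {3b7db17, 50358b2, 5a39005, d11d706, e52558b, f62faf6}.
Ancestors of ac483af: {72763b9, ac483af, d11d706, e040f0e, e52558b}.
Common ancestors: {d11d706, e52558b}.
Among these, e52558b is not an ancestor of any other common ancestor — it is the merge base.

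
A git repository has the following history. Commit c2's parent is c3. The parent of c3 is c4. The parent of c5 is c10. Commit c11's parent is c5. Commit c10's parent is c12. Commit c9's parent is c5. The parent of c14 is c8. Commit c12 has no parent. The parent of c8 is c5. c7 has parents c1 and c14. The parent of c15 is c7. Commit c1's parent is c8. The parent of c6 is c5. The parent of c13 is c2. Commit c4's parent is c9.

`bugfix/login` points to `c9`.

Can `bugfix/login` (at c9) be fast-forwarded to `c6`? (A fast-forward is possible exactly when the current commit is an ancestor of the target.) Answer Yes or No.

No

A fast-forward from c9 to c6 is possible iff c9 is an ancestor of c6.
Ancestors of c6: {c10, c12, c5, c6}.
c9 is not among them, so fast-forward is not possible.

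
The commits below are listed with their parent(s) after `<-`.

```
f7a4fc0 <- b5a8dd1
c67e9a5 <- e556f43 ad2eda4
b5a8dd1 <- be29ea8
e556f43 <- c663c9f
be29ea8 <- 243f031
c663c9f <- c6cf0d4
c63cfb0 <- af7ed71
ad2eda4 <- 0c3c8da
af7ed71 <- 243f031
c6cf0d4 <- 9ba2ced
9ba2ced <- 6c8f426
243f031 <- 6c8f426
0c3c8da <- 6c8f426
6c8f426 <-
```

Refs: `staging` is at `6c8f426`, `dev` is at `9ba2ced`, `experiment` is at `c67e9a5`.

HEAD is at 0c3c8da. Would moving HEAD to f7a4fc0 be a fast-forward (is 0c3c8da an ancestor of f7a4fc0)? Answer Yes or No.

A fast-forward from 0c3c8da to f7a4fc0 is possible iff 0c3c8da is an ancestor of f7a4fc0.
Ancestors of f7a4fc0: {243f031, 6c8f426, b5a8dd1, be29ea8, f7a4fc0}.
0c3c8da is not among them, so fast-forward is not possible.

No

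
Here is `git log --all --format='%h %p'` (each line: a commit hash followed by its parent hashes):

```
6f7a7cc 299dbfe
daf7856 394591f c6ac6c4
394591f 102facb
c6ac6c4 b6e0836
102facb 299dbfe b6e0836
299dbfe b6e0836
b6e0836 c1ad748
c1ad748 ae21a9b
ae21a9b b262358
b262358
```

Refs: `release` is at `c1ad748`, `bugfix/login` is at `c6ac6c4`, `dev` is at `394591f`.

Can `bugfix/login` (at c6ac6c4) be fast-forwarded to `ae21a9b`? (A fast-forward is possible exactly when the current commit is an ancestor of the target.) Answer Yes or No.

A fast-forward from c6ac6c4 to ae21a9b is possible iff c6ac6c4 is an ancestor of ae21a9b.
Ancestors of ae21a9b: {ae21a9b, b262358}.
c6ac6c4 is not among them, so fast-forward is not possible.

No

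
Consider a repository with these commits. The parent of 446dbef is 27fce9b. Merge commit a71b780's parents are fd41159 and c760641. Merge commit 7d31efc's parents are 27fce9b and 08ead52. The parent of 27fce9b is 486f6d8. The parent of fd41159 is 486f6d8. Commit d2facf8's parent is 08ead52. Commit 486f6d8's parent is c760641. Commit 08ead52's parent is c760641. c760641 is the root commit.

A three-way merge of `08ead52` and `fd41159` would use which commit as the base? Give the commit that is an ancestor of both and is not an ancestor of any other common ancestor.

c760641

Ancestors of 08ead52: {08ead52, c760641}.
Ancestors of fd41159: {486f6d8, c760641, fd41159}.
Common ancestors: {c760641}.
The only common ancestor is c760641, so it is the merge base.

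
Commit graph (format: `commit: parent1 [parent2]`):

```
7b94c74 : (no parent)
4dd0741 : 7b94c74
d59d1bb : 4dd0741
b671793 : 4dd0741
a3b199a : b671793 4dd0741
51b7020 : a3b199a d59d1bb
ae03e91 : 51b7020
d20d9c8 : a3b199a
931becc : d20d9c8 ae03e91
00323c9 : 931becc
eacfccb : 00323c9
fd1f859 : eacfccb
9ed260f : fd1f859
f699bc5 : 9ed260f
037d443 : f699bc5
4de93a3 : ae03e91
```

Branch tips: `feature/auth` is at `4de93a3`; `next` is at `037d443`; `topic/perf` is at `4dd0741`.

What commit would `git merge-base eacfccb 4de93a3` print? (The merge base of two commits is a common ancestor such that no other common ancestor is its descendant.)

Ancestors of eacfccb: {00323c9, 4dd0741, 51b7020, 7b94c74, 931becc, a3b199a, ae03e91, b671793, d20d9c8, d59d1bb, eacfccb}.
Ancestors of 4de93a3: {4dd0741, 4de93a3, 51b7020, 7b94c74, a3b199a, ae03e91, b671793, d59d1bb}.
Common ancestors: {4dd0741, 51b7020, 7b94c74, a3b199a, ae03e91, b671793, d59d1bb}.
Among these, ae03e91 is not an ancestor of any other common ancestor — it is the merge base.

ae03e91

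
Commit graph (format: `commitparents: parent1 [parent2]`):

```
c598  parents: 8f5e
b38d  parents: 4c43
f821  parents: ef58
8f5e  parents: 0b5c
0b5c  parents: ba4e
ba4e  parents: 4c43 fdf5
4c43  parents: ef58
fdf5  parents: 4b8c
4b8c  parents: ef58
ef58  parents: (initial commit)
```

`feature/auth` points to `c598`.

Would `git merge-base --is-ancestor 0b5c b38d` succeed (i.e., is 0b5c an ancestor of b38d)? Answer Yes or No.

Ancestors of b38d: {4c43, b38d, ef58}.
0b5c is not in that set, so it is not an ancestor of b38d.

No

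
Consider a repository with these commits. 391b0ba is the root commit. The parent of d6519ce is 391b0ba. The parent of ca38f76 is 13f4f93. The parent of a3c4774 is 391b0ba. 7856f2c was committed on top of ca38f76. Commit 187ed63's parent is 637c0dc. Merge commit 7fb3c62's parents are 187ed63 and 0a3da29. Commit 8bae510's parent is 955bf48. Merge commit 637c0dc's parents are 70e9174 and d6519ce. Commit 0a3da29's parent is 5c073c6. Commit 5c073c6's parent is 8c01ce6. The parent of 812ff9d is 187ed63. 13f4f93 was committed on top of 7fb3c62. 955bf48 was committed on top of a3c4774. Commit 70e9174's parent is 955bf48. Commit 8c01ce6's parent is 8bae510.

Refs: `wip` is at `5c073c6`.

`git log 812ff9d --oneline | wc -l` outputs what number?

Walking parent pointers from 812ff9d: reachable set = {187ed63, 391b0ba, 637c0dc, 70e9174, 812ff9d, 955bf48, a3c4774, d6519ce}.
That is 8 commits.

8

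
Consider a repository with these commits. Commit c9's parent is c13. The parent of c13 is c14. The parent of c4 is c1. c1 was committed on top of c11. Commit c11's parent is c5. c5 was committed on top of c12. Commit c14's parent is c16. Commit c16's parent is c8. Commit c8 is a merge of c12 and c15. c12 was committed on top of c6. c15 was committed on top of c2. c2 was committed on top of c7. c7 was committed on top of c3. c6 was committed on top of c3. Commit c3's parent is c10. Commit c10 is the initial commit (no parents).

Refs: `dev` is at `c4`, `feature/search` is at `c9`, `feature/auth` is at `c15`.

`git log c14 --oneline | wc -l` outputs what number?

Walking parent pointers from c14: reachable set = {c10, c12, c14, c15, c16, c2, c3, c6, c7, c8}.
That is 10 commits.

10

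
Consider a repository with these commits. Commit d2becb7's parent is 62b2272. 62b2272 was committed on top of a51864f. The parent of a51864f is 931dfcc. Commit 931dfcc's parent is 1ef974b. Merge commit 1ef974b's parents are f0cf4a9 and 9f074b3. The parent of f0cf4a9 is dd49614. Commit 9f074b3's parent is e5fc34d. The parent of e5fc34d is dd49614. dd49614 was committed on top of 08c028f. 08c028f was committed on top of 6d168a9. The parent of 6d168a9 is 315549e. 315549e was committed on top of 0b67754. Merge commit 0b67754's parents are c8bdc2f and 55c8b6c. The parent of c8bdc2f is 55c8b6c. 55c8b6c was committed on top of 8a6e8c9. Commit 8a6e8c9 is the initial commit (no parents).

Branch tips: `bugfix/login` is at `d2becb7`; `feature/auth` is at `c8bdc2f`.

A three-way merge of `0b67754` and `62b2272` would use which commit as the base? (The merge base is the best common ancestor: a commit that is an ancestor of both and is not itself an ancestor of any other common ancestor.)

Ancestors of 0b67754: {0b67754, 55c8b6c, 8a6e8c9, c8bdc2f}.
Ancestors of 62b2272: {08c028f, 0b67754, 1ef974b, 315549e, 55c8b6c, 62b2272, 6d168a9, 8a6e8c9, 931dfcc, 9f074b3, a51864f, c8bdc2f, dd49614, e5fc34d, f0cf4a9}.
Common ancestors: {0b67754, 55c8b6c, 8a6e8c9, c8bdc2f}.
Among these, 0b67754 is not an ancestor of any other common ancestor — it is the merge base.

0b67754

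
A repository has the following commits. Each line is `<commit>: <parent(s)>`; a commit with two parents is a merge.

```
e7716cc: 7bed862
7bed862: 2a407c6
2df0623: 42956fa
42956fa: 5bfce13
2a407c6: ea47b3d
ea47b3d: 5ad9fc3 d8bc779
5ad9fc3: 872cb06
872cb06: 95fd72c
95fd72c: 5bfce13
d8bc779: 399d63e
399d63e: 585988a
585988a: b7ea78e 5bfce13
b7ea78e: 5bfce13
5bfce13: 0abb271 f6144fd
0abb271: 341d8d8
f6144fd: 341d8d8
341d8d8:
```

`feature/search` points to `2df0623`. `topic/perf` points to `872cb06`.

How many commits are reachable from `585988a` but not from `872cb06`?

2

Reachable from 585988a: {0abb271, 341d8d8, 585988a, 5bfce13, b7ea78e, f6144fd}.
Reachable from 872cb06: {0abb271, 341d8d8, 5bfce13, 872cb06, 95fd72c, f6144fd}.
In 585988a's history but not 872cb06's: {585988a, b7ea78e} — 2 commits.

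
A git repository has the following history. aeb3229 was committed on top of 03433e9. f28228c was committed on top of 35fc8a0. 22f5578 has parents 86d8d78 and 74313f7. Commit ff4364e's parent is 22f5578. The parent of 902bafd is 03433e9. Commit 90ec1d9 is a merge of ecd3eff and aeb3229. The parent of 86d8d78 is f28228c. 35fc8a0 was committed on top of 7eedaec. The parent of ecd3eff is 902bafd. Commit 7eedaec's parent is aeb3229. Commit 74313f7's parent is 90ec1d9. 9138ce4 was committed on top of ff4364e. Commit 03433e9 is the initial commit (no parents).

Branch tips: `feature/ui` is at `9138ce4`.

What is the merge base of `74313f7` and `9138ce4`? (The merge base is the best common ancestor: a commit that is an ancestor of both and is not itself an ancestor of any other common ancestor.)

Ancestors of 74313f7: {03433e9, 74313f7, 902bafd, 90ec1d9, aeb3229, ecd3eff}.
Ancestors of 9138ce4: {03433e9, 22f5578, 35fc8a0, 74313f7, 7eedaec, 86d8d78, 902bafd, 90ec1d9, 9138ce4, aeb3229, ecd3eff, f28228c, ff4364e}.
Common ancestors: {03433e9, 74313f7, 902bafd, 90ec1d9, aeb3229, ecd3eff}.
Among these, 74313f7 is not an ancestor of any other common ancestor — it is the merge base.

74313f7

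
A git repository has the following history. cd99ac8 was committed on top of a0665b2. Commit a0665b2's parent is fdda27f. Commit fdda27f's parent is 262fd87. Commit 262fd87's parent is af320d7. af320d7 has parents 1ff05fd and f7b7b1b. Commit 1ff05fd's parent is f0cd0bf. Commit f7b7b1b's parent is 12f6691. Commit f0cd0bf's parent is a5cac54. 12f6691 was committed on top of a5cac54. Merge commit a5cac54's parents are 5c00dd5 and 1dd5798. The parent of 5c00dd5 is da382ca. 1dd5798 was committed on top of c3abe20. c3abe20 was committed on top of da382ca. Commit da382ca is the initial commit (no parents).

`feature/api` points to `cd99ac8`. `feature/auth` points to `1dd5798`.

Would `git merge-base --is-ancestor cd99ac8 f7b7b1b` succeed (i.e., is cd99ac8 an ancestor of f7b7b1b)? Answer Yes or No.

Ancestors of f7b7b1b: {12f6691, 1dd5798, 5c00dd5, a5cac54, c3abe20, da382ca, f7b7b1b}.
cd99ac8 is not in that set, so it is not an ancestor of f7b7b1b.

No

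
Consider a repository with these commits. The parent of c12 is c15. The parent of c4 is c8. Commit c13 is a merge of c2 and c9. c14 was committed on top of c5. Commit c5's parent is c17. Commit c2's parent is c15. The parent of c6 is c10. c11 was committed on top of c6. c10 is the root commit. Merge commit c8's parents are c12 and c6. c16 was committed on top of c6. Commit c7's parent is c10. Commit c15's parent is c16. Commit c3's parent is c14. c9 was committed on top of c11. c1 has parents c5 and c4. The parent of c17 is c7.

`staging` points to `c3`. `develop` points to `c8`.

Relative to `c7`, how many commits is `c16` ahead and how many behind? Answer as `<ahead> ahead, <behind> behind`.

2 ahead, 1 behind

Reachable from c16: {c10, c16, c6}.
Reachable from c7: {c10, c7}.
Only in c16's history (ahead): {c16, c6} — 2.
Only in c7's history (behind): {c7} — 1.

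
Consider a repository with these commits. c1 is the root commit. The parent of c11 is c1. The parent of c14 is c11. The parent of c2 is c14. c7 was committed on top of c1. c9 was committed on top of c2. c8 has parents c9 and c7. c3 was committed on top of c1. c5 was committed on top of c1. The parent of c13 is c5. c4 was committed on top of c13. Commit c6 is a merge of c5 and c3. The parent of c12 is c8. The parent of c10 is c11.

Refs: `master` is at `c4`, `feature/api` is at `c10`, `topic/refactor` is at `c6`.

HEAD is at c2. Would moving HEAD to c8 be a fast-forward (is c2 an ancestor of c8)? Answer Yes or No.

Yes

A fast-forward from c2 to c8 is possible iff c2 is an ancestor of c8.
Ancestors of c8: {c1, c11, c14, c2, c7, c8, c9}.
c2 is among them, so fast-forward is possible.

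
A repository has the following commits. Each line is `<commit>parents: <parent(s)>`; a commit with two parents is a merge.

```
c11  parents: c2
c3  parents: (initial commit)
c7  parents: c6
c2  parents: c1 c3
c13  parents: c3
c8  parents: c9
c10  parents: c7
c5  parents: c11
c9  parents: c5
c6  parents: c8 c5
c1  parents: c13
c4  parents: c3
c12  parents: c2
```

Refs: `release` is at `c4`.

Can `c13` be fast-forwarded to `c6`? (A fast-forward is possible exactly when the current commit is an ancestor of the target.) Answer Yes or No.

Yes

A fast-forward from c13 to c6 is possible iff c13 is an ancestor of c6.
Ancestors of c6: {c1, c11, c13, c2, c3, c5, c6, c8, c9}.
c13 is among them, so fast-forward is possible.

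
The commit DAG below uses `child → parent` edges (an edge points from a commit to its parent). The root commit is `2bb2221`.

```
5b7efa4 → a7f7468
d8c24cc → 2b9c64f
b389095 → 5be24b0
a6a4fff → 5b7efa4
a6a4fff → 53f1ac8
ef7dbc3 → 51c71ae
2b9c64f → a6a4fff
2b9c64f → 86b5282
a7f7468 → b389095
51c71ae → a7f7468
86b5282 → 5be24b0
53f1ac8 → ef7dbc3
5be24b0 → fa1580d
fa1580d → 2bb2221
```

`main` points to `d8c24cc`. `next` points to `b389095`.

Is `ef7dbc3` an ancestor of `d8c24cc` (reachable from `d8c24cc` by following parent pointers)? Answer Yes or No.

Ancestors of d8c24cc (commits reachable by following parents): {2b9c64f, 2bb2221, 51c71ae, 53f1ac8, 5b7efa4, 5be24b0, 86b5282, a6a4fff, a7f7468, b389095, d8c24cc, ef7dbc3, fa1580d}.
ef7dbc3 is in that set, so it is an ancestor of d8c24cc.

Yes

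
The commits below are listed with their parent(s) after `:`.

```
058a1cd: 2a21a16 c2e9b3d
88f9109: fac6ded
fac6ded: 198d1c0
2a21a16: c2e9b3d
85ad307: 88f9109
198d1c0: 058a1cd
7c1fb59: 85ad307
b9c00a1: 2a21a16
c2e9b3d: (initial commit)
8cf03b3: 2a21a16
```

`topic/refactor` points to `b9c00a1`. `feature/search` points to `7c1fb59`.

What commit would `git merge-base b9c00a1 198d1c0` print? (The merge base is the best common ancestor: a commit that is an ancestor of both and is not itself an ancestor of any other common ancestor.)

Ancestors of b9c00a1: {2a21a16, b9c00a1, c2e9b3d}.
Ancestors of 198d1c0: {058a1cd, 198d1c0, 2a21a16, c2e9b3d}.
Common ancestors: {2a21a16, c2e9b3d}.
Among these, 2a21a16 is not an ancestor of any other common ancestor — it is the merge base.

2a21a16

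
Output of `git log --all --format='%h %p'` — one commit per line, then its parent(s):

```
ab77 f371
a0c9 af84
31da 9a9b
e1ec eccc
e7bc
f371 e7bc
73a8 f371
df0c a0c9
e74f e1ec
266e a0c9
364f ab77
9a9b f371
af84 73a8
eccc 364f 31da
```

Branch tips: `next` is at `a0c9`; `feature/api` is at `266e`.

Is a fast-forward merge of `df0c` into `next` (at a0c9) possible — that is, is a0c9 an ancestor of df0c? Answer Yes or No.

A fast-forward from a0c9 to df0c is possible iff a0c9 is an ancestor of df0c.
Ancestors of df0c: {73a8, a0c9, af84, df0c, e7bc, f371}.
a0c9 is among them, so fast-forward is possible.

Yes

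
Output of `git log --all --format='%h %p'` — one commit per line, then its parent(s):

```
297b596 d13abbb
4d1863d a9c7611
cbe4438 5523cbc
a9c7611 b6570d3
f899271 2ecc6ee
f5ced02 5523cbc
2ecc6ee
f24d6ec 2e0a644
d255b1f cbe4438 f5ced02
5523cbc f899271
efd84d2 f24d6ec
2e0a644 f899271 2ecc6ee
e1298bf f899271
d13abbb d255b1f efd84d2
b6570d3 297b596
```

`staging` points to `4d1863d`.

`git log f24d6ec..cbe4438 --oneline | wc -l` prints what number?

2

Reachable from cbe4438: {2ecc6ee, 5523cbc, cbe4438, f899271}.
Reachable from f24d6ec: {2e0a644, 2ecc6ee, f24d6ec, f899271}.
In cbe4438's history but not f24d6ec's: {5523cbc, cbe4438} — 2 commits.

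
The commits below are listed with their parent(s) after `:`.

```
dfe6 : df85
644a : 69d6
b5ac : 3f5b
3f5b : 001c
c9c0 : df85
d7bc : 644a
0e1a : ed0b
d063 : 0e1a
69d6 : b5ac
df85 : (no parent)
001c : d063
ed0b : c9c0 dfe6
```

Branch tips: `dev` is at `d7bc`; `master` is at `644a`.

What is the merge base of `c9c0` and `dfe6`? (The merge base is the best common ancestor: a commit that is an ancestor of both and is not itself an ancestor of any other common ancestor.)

Ancestors of c9c0: {c9c0, df85}.
Ancestors of dfe6: {df85, dfe6}.
Common ancestors: {df85}.
The only common ancestor is df85, so it is the merge base.

df85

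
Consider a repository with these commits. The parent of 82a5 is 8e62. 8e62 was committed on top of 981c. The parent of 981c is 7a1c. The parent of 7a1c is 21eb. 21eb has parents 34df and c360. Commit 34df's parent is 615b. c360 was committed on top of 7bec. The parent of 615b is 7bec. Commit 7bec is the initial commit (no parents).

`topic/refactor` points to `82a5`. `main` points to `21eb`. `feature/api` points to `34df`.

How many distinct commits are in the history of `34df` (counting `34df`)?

3

Walking parent pointers from 34df: reachable set = {34df, 615b, 7bec}.
That is 3 commits.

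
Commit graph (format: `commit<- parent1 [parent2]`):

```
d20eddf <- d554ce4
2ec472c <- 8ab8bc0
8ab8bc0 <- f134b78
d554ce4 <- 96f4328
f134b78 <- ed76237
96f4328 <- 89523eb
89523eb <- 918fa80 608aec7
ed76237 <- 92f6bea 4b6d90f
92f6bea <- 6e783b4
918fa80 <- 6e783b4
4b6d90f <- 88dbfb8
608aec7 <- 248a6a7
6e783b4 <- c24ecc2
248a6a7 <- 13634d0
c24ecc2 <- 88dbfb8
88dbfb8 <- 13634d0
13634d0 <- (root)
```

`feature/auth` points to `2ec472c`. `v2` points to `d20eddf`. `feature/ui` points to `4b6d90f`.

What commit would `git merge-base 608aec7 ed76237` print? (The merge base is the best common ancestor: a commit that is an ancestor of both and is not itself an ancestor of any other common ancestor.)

13634d0

Ancestors of 608aec7: {13634d0, 248a6a7, 608aec7}.
Ancestors of ed76237: {13634d0, 4b6d90f, 6e783b4, 88dbfb8, 92f6bea, c24ecc2, ed76237}.
Common ancestors: {13634d0}.
The only common ancestor is 13634d0, so it is the merge base.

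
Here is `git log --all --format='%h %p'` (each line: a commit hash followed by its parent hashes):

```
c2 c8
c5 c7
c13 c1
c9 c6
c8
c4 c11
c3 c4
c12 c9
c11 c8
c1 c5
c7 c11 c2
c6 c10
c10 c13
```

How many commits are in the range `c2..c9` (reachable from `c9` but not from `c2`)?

8

Reachable from c9: {c1, c10, c11, c13, c2, c5, c6, c7, c8, c9}.
Reachable from c2: {c2, c8}.
In c9's history but not c2's: {c1, c10, c11, c13, c5, c6, c7, c9} — 8 commits.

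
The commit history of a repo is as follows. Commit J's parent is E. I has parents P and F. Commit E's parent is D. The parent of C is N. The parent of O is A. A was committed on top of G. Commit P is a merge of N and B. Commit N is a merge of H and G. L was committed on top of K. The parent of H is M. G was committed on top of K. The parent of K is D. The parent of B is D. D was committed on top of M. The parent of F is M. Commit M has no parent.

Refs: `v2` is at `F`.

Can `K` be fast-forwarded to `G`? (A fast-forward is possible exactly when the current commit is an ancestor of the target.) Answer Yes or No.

A fast-forward from K to G is possible iff K is an ancestor of G.
Ancestors of G: {D, G, K, M}.
K is among them, so fast-forward is possible.

Yes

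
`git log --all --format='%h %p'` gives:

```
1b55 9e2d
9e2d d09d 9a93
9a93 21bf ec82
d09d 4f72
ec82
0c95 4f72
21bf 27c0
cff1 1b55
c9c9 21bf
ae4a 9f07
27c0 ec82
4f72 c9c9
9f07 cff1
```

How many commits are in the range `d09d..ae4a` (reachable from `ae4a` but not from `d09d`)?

Reachable from ae4a: {1b55, 21bf, 27c0, 4f72, 9a93, 9e2d, 9f07, ae4a, c9c9, cff1, d09d, ec82}.
Reachable from d09d: {21bf, 27c0, 4f72, c9c9, d09d, ec82}.
In ae4a's history but not d09d's: {1b55, 9a93, 9e2d, 9f07, ae4a, cff1} — 6 commits.

6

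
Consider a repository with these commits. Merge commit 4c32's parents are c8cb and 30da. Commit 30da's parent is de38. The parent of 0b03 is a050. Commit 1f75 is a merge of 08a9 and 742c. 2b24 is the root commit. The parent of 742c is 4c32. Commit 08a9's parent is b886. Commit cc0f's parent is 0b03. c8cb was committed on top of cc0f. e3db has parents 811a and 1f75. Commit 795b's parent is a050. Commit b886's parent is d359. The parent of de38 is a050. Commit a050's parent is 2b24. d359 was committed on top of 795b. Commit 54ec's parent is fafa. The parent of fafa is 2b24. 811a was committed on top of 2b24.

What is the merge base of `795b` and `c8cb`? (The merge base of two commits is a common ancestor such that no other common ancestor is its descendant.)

Ancestors of 795b: {2b24, 795b, a050}.
Ancestors of c8cb: {0b03, 2b24, a050, c8cb, cc0f}.
Common ancestors: {2b24, a050}.
Among these, a050 is not an ancestor of any other common ancestor — it is the merge base.

a050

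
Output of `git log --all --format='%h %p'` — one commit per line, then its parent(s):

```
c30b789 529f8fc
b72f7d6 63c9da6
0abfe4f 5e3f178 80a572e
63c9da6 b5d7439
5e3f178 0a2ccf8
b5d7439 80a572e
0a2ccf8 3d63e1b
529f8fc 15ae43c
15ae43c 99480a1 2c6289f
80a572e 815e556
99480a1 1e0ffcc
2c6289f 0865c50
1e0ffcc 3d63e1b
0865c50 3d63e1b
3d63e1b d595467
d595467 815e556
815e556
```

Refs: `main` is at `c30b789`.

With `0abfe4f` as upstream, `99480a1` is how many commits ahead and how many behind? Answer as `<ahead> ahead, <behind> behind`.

Reachable from 99480a1: {1e0ffcc, 3d63e1b, 815e556, 99480a1, d595467}.
Reachable from 0abfe4f: {0a2ccf8, 0abfe4f, 3d63e1b, 5e3f178, 80a572e, 815e556, d595467}.
Only in 99480a1's history (ahead): {1e0ffcc, 99480a1} — 2.
Only in 0abfe4f's history (behind): {0a2ccf8, 0abfe4f, 5e3f178, 80a572e} — 4.

2 ahead, 4 behind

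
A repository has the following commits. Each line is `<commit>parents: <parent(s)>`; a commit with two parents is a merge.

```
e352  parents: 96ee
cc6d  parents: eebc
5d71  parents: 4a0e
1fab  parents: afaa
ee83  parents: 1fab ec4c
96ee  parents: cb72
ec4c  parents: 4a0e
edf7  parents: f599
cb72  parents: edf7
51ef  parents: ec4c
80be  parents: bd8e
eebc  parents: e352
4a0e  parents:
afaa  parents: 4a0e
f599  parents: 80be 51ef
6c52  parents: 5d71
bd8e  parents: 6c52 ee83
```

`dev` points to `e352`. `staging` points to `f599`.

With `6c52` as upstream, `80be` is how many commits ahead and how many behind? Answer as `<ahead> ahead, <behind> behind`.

Reachable from 80be: {1fab, 4a0e, 5d71, 6c52, 80be, afaa, bd8e, ec4c, ee83}.
Reachable from 6c52: {4a0e, 5d71, 6c52}.
Only in 80be's history (ahead): {1fab, 80be, afaa, bd8e, ec4c, ee83} — 6.
Only in 6c52's history (behind): {} — 0.

6 ahead, 0 behind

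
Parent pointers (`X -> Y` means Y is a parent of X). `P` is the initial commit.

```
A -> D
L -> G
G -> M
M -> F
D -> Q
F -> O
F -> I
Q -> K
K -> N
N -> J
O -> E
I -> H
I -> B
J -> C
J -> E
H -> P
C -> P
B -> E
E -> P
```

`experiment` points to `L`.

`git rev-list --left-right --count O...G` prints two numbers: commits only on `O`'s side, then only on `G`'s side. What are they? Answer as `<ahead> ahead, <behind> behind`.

0 ahead, 6 behind

Reachable from O: {E, O, P}.
Reachable from G: {B, E, F, G, H, I, M, O, P}.
Only in O's history (ahead): {} — 0.
Only in G's history (behind): {B, F, G, H, I, M} — 6.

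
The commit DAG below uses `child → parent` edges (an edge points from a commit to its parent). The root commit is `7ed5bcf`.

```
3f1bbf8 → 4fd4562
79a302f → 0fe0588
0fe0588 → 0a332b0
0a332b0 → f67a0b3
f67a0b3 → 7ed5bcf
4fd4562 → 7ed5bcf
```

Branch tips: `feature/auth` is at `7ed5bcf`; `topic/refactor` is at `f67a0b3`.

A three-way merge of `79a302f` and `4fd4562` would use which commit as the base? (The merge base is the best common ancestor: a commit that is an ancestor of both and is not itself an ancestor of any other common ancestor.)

7ed5bcf

Ancestors of 79a302f: {0a332b0, 0fe0588, 79a302f, 7ed5bcf, f67a0b3}.
Ancestors of 4fd4562: {4fd4562, 7ed5bcf}.
Common ancestors: {7ed5bcf}.
The only common ancestor is 7ed5bcf, so it is the merge base.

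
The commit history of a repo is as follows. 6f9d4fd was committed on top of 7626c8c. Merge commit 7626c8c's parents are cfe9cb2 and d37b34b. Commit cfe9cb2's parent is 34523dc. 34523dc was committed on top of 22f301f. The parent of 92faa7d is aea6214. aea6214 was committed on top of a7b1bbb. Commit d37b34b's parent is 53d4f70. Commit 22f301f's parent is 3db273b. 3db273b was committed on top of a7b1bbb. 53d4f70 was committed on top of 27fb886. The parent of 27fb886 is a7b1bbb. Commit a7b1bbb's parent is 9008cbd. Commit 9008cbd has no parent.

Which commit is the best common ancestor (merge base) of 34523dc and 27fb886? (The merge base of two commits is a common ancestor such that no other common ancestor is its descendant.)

a7b1bbb

Ancestors of 34523dc: {22f301f, 34523dc, 3db273b, 9008cbd, a7b1bbb}.
Ancestors of 27fb886: {27fb886, 9008cbd, a7b1bbb}.
Common ancestors: {9008cbd, a7b1bbb}.
Among these, a7b1bbb is not an ancestor of any other common ancestor — it is the merge base.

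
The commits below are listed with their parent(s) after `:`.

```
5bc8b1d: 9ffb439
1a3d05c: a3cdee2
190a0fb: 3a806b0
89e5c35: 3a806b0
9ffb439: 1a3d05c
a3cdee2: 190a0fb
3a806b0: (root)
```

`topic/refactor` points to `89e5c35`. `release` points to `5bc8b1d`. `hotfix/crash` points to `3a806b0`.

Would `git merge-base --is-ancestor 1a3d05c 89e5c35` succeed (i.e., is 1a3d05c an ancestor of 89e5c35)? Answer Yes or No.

Ancestors of 89e5c35: {3a806b0, 89e5c35}.
1a3d05c is not in that set, so it is not an ancestor of 89e5c35.

No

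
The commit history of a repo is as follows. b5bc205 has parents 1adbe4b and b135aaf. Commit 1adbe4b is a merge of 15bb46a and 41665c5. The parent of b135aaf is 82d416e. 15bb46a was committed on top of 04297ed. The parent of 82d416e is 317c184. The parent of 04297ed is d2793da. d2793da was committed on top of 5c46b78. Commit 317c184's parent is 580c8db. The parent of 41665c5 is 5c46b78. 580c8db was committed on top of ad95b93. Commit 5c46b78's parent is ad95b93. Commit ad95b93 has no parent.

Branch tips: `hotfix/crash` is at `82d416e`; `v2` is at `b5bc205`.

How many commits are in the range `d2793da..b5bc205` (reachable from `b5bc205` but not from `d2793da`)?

9

Reachable from b5bc205: {04297ed, 15bb46a, 1adbe4b, 317c184, 41665c5, 580c8db, 5c46b78, 82d416e, ad95b93, b135aaf, b5bc205, d2793da}.
Reachable from d2793da: {5c46b78, ad95b93, d2793da}.
In b5bc205's history but not d2793da's: {04297ed, 15bb46a, 1adbe4b, 317c184, 41665c5, 580c8db, 82d416e, b135aaf, b5bc205} — 9 commits.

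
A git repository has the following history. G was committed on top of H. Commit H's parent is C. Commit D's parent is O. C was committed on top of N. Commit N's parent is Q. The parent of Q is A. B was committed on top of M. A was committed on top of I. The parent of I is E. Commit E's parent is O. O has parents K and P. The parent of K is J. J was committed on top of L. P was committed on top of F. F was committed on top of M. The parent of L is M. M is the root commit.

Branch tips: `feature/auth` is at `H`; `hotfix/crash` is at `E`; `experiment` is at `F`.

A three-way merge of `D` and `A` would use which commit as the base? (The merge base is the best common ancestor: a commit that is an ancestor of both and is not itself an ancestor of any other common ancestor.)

O

Ancestors of D: {D, F, J, K, L, M, O, P}.
Ancestors of A: {A, E, F, I, J, K, L, M, O, P}.
Common ancestors: {F, J, K, L, M, O, P}.
Among these, O is not an ancestor of any other common ancestor — it is the merge base.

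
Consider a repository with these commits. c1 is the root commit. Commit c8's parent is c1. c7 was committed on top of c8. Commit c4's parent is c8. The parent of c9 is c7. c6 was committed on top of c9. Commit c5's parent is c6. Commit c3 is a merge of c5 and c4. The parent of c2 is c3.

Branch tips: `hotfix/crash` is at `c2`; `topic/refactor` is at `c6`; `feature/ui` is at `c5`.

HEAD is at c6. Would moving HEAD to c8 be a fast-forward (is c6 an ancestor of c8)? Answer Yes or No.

No

A fast-forward from c6 to c8 is possible iff c6 is an ancestor of c8.
Ancestors of c8: {c1, c8}.
c6 is not among them, so fast-forward is not possible.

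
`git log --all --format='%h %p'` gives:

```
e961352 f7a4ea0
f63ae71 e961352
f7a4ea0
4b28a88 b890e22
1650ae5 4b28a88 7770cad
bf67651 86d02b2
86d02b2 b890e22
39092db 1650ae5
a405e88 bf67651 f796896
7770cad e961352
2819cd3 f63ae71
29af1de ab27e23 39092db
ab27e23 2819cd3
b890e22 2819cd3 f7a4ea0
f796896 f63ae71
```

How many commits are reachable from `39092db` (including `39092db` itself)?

Walking parent pointers from 39092db: reachable set = {1650ae5, 2819cd3, 39092db, 4b28a88, 7770cad, b890e22, e961352, f63ae71, f7a4ea0}.
That is 9 commits.

9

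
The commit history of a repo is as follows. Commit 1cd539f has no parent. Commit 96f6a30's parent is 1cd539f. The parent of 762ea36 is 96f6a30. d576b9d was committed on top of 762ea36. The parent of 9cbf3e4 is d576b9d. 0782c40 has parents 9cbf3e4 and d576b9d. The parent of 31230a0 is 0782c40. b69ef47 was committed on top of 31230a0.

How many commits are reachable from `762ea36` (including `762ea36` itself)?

Walking parent pointers from 762ea36: reachable set = {1cd539f, 762ea36, 96f6a30}.
That is 3 commits.

3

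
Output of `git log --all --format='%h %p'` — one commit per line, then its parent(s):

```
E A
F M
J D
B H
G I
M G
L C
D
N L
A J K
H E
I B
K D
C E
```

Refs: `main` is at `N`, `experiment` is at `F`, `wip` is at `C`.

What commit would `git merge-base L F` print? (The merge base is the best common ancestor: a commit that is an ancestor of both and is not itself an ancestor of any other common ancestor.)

Ancestors of L: {A, C, D, E, J, K, L}.
Ancestors of F: {A, B, D, E, F, G, H, I, J, K, M}.
Common ancestors: {A, D, E, J, K}.
Among these, E is not an ancestor of any other common ancestor — it is the merge base.

E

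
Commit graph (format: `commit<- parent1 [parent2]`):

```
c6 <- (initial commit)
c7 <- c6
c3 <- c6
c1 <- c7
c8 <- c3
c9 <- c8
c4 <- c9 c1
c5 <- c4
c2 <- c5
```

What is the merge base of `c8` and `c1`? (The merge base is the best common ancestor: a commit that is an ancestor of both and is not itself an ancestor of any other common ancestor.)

c6

Ancestors of c8: {c3, c6, c8}.
Ancestors of c1: {c1, c6, c7}.
Common ancestors: {c6}.
The only common ancestor is c6, so it is the merge base.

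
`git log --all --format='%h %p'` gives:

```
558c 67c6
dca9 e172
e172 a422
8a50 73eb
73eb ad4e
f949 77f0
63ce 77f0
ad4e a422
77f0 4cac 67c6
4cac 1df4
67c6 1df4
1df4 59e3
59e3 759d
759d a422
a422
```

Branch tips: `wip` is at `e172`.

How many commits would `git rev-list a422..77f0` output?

6

Reachable from 77f0: {1df4, 4cac, 59e3, 67c6, 759d, 77f0, a422}.
Reachable from a422: {a422}.
In 77f0's history but not a422's: {1df4, 4cac, 59e3, 67c6, 759d, 77f0} — 6 commits.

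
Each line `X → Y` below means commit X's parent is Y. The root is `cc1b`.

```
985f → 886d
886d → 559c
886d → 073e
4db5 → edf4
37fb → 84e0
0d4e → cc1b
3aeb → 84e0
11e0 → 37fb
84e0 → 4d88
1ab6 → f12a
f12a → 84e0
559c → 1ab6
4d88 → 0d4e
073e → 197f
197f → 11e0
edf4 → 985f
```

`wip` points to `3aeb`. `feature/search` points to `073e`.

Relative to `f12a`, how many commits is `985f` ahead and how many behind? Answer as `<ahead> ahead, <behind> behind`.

Reachable from 985f: {073e, 0d4e, 11e0, 197f, 1ab6, 37fb, 4d88, 559c, 84e0, 886d, 985f, cc1b, f12a}.
Reachable from f12a: {0d4e, 4d88, 84e0, cc1b, f12a}.
Only in 985f's history (ahead): {073e, 11e0, 197f, 1ab6, 37fb, 559c, 886d, 985f} — 8.
Only in f12a's history (behind): {} — 0.

8 ahead, 0 behind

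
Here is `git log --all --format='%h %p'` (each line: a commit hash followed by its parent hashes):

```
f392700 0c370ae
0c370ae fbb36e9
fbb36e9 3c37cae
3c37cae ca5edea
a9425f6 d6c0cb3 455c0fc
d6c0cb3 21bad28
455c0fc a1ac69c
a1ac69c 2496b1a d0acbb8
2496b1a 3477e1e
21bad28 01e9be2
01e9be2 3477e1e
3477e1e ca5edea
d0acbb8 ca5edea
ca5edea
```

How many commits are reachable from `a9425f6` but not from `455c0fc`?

4

Reachable from a9425f6: {01e9be2, 21bad28, 2496b1a, 3477e1e, 455c0fc, a1ac69c, a9425f6, ca5edea, d0acbb8, d6c0cb3}.
Reachable from 455c0fc: {2496b1a, 3477e1e, 455c0fc, a1ac69c, ca5edea, d0acbb8}.
In a9425f6's history but not 455c0fc's: {01e9be2, 21bad28, a9425f6, d6c0cb3} — 4 commits.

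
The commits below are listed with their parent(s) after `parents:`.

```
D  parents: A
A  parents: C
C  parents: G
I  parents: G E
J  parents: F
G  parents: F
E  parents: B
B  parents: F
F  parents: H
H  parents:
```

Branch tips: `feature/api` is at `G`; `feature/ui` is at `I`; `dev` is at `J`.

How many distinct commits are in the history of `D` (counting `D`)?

Walking parent pointers from D: reachable set = {A, C, D, F, G, H}.
That is 6 commits.

6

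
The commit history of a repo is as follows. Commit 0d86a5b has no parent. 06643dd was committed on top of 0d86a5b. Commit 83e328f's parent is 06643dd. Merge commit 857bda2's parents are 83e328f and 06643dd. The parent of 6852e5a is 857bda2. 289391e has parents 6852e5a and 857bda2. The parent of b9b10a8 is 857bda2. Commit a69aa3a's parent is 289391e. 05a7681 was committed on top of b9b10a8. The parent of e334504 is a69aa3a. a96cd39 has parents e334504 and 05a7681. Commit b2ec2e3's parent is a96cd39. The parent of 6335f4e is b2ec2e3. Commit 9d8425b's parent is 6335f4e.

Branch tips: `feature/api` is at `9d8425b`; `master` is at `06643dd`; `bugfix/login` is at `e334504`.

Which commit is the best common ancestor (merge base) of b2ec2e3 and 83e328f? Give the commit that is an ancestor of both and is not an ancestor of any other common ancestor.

Ancestors of b2ec2e3: {05a7681, 06643dd, 0d86a5b, 289391e, 6852e5a, 83e328f, 857bda2, a69aa3a, a96cd39, b2ec2e3, b9b10a8, e334504}.
Ancestors of 83e328f: {06643dd, 0d86a5b, 83e328f}.
Common ancestors: {06643dd, 0d86a5b, 83e328f}.
Among these, 83e328f is not an ancestor of any other common ancestor — it is the merge base.

83e328f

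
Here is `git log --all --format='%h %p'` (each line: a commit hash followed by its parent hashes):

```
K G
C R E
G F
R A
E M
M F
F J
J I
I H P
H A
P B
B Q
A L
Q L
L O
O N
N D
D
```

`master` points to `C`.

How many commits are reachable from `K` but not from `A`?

9

Reachable from K: {A, B, D, F, G, H, I, J, K, L, N, O, P, Q}.
Reachable from A: {A, D, L, N, O}.
In K's history but not A's: {B, F, G, H, I, J, K, P, Q} — 9 commits.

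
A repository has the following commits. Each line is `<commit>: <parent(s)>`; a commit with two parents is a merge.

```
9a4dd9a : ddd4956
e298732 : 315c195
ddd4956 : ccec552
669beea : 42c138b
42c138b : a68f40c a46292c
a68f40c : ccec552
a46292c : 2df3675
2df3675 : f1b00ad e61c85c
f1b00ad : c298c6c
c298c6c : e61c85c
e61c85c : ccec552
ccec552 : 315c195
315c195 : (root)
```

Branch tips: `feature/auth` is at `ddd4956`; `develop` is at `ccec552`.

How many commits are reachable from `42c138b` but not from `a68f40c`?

Reachable from 42c138b: {2df3675, 315c195, 42c138b, a46292c, a68f40c, c298c6c, ccec552, e61c85c, f1b00ad}.
Reachable from a68f40c: {315c195, a68f40c, ccec552}.
In 42c138b's history but not a68f40c's: {2df3675, 42c138b, a46292c, c298c6c, e61c85c, f1b00ad} — 6 commits.

6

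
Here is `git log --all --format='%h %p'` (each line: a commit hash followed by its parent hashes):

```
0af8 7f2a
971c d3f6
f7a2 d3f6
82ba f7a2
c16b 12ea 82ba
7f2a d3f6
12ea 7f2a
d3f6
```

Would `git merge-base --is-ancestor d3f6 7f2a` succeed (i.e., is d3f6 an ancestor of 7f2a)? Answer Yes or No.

Yes

Ancestors of 7f2a (commits reachable by following parents): {7f2a, d3f6}.
d3f6 is in that set, so it is an ancestor of 7f2a.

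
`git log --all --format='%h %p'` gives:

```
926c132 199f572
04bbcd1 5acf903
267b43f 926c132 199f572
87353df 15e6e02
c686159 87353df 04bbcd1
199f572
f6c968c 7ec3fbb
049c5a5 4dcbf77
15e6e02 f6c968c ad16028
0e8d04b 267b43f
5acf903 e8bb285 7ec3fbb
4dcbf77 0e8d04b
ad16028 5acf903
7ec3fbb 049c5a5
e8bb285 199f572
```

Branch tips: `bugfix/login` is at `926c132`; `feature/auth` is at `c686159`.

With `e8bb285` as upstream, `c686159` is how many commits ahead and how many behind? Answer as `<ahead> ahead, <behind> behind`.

13 ahead, 0 behind

Reachable from c686159: {049c5a5, 04bbcd1, 0e8d04b, 15e6e02, 199f572, 267b43f, 4dcbf77, 5acf903, 7ec3fbb, 87353df, 926c132, ad16028, c686159, e8bb285, f6c968c}.
Reachable from e8bb285: {199f572, e8bb285}.
Only in c686159's history (ahead): {049c5a5, 04bbcd1, 0e8d04b, 15e6e02, 267b43f, 4dcbf77, 5acf903, 7ec3fbb, 87353df, 926c132, ad16028, c686159, f6c968c} — 13.
Only in e8bb285's history (behind): {} — 0.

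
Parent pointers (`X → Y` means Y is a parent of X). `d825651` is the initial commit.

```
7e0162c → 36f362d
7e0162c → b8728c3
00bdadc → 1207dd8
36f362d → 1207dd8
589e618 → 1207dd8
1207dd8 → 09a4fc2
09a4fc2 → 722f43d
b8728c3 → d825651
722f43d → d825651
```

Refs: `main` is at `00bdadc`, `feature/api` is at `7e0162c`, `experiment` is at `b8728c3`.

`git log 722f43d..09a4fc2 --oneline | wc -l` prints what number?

Reachable from 09a4fc2: {09a4fc2, 722f43d, d825651}.
Reachable from 722f43d: {722f43d, d825651}.
In 09a4fc2's history but not 722f43d's: {09a4fc2} — 1 commit.

1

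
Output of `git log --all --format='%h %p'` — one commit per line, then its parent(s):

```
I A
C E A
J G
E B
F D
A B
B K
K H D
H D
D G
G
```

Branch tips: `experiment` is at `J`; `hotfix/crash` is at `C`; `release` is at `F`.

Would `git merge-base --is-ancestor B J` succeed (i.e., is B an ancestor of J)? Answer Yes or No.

No

Ancestors of J: {G, J}.
B is not in that set, so it is not an ancestor of J.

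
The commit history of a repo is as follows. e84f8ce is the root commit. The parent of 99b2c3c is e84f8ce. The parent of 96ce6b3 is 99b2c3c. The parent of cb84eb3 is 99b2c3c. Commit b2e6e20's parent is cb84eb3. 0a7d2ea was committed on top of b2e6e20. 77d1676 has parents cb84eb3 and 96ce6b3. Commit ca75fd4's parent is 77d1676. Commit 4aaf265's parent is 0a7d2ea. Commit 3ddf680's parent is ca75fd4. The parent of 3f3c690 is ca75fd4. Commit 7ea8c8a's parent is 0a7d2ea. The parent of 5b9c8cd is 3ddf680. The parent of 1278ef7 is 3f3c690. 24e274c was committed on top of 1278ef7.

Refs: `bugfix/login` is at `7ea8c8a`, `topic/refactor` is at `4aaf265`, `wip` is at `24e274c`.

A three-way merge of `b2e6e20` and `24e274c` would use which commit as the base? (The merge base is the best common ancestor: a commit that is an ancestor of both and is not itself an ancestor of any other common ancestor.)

Ancestors of b2e6e20: {99b2c3c, b2e6e20, cb84eb3, e84f8ce}.
Ancestors of 24e274c: {1278ef7, 24e274c, 3f3c690, 77d1676, 96ce6b3, 99b2c3c, ca75fd4, cb84eb3, e84f8ce}.
Common ancestors: {99b2c3c, cb84eb3, e84f8ce}.
Among these, cb84eb3 is not an ancestor of any other common ancestor — it is the merge base.

cb84eb3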